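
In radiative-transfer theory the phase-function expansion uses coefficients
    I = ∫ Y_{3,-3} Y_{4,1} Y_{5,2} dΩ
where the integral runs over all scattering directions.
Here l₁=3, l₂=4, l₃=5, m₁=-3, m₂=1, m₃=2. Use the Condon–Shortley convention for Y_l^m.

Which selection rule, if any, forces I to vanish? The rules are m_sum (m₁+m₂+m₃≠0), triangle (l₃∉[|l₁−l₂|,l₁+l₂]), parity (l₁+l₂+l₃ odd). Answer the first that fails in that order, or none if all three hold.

azimuthal sum: -3 + 1 + 2 = 0  ✓
1 ≤ 5 ≤ 7 (triangle on l)  ✓
L = 3 + 4 + 5 = 12 (even)  ✓

none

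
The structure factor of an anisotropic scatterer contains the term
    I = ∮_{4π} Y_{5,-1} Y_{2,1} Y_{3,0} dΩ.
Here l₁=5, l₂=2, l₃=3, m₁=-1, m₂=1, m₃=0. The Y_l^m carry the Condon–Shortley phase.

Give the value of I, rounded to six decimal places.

m-sum 0 ✓  L=10 even ✓  3≤3≤7 ✓
Π(2lᵢ+1) = 11×5×7 = 385
triangle coeff Δ(5,2,3) = 1/2310
Σ_t [2,2]: t=2:+1/144 = 1/144
(3j)²=10/231 [(5 2 3; 0 0 0)], sign=-1
Σ_t [3,3]: t=3:−1/216 = -1/216
(3j)²=8/231 [(5 2 3; -1 1 0)], sign=+1
⇒ 4πI² = 400/693
I = (-1)√(400/693/(4π)) = -0.21431790

-0.214318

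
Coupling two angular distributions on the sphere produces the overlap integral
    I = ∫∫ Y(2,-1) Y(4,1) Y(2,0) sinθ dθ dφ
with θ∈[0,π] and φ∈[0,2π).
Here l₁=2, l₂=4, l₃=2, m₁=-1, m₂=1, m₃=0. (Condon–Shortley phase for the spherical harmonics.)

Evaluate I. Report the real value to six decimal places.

-0.220728

Checks pass: Σm=0; 8 even; l₃=2∈[2,6].
(2·2+1)(2·4+1)(2·2+1) = 225
Δ: 4! 0! 4! / 9! → 1/630
sum: t=2:+1/16 = 1/16
3j²(2 4 2; 0 0 0) = Δ·Π!·Σ² = 2/35  (sign +1)
sum: t=3:−1/24 = -1/24
3j²(2 4 2; -1 1 0) = Δ·Π!·Σ² = 1/21  (sign -1)
combine: 4πI² = 225·2/35·1/21 = 30/49
take √, sign -1: I = -0.22072812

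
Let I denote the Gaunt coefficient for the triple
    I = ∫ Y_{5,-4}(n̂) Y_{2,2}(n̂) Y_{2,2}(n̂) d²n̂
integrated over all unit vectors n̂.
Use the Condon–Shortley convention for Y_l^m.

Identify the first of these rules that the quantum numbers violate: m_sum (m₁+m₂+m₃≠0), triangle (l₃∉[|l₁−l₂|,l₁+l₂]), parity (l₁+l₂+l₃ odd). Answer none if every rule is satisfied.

triangle

Σmᵢ = 0  ✓
l₃∈[|l₁−l₂|,l₁+l₂]=[3,7], have l₃=2  ✗
Σlᵢ = 9 ⇒ odd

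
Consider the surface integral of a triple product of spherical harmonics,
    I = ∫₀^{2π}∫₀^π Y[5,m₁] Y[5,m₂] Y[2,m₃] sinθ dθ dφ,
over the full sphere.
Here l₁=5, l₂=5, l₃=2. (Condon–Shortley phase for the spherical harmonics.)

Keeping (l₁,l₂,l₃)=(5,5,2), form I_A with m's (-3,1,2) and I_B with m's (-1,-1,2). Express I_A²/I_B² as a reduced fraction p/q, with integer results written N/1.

Same 5,5,2: normalisation and zero-m 3j drop out of the ratio.
A: Δ: 8! 2! 2! / 13! → 1/38610; sum: t=6:+1/5760 = 1/5760; 3j²(5 5 2; -3 1 2) = Δ·Π!·Σ² = 56/2145  (sign +1)
B: Δ: 8! 2! 2! / 13! → 1/38610; sum: t=4:+1/2304 = 1/2304; 3j²(5 5 2; -1 -1 2) = Δ·Π!·Σ² = 5/143  (sign +1)
I_A²/I_B² = (56/2145)/(5/143) = 56/75

56/75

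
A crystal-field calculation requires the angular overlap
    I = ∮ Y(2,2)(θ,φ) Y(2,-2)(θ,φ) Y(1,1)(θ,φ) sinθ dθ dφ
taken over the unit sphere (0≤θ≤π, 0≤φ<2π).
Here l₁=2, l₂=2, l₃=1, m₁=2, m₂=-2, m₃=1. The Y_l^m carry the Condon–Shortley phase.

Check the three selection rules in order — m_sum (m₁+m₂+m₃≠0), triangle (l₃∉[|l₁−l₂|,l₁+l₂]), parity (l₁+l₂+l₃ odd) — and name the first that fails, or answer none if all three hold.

m_sum

azimuthal sum: 2 − 2 + 1 = 1  ✗
0 ≤ 1 ≤ 4 (triangle on l)
L = 2 + 2 + 1 = 5 (odd)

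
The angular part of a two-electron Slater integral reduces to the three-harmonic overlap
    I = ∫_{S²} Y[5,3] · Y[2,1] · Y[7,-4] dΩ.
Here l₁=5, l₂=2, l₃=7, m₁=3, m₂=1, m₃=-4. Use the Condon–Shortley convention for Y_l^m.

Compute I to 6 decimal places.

Rules hold: Σm=0, L=14 even, 3≤7≤7.
N = 11·5·15 = 825
Δ = 0!·10!·4!/15! = 1/15015
Racah Σ t=0..0: t=0:+1/57600 = 1/57600
⇒ 3j(5 2 7; 0 0 0)² = 21/715, sgn -1
Racah Σ t=0..0: t=0:+1/483840 = 1/483840
⇒ 3j(5 2 7; 3 1 -4)² = 3/91, sgn -1
4πI² = N·(3j₀)²·(3jₘ)² = 135/169
I = +1·√(0.798817/4π) = 0.25212656

0.252127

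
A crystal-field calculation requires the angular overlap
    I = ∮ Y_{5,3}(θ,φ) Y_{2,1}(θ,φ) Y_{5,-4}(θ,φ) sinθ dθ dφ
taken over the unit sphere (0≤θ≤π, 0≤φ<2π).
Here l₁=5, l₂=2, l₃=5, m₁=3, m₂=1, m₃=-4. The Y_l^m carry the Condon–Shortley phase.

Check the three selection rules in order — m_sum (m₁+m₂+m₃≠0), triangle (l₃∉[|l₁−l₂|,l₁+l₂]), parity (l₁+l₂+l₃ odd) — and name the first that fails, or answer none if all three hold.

none

m₁+m₂+m₃ = 3 + 1 − 4 = 0  ✓
triangle: |5−2|=3 ≤ l₃=5 ≤ 5+2=7  ✓
parity: l₁+l₂+l₃ = 12 is even  ✓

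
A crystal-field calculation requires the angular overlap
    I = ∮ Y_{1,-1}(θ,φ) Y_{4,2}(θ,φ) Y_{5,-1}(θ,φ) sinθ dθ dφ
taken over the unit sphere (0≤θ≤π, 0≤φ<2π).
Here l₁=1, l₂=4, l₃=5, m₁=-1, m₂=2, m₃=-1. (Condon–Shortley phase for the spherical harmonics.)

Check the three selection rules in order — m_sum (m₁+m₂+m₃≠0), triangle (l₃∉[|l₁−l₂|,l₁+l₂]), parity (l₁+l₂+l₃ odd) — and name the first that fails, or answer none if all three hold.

none

azimuthal sum: -1 + 2 − 1 = 0  ✓
3 ≤ 5 ≤ 5 (triangle on l)  ✓
L = 1 + 4 + 5 = 10 (even)  ✓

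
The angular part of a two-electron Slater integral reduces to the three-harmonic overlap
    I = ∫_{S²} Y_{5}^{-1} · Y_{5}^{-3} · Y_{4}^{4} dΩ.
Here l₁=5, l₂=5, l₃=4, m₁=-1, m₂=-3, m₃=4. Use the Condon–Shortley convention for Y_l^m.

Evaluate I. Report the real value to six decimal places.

-0.168084

Rules hold: Σm=0, L=14 even, 0≤4≤10.
N = 11·11·9 = 1089
Δ = 6!·4!·4!/15! = 1/3153150
Racah Σ t=1..5: t=1:−1/69120 t=2:+1/1728 t=3:−1/576 t=4:+1/1728 t=5:−1/69120 = -7/11520
⇒ 3j(5 5 4; 0 0 0)² = 2/143, sgn -1
Racah Σ t=2..2: t=2:+1/27648 = 1/27648
⇒ 3j(5 5 4; -1 -3 4)² = 10/429, sgn +1
4πI² = N·(3j₀)²·(3jₘ)² = 60/169
I = -1·√(0.35503/4π) = -0.16808437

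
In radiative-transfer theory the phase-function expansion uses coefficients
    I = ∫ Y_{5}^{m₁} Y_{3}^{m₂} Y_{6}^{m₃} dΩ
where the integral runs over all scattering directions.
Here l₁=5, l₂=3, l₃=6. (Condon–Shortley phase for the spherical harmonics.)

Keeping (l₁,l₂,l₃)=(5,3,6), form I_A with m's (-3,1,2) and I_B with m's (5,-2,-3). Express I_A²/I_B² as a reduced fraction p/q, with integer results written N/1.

49/18

Same 5,3,6: normalisation and zero-m 3j drop out of the ratio.
A: Δ: 2! 8! 4! / 15! → 1/675675; sum: t=0:+1/1935360 t=1:−1/30240 t=2:+1/11520 = 1/18432; 3j²(5 3 6; -3 1 2) = Δ·Π!·Σ² = 7/429  (sign +1)
B: Δ: 2! 8! 4! / 15! → 1/675675; sum: t=0:+1/483840 = 1/483840; 3j²(5 3 6; 5 -2 -3) = Δ·Π!·Σ² = 6/1001  (sign -1)
I_A²/I_B² = (7/429)/(6/1001) = 49/18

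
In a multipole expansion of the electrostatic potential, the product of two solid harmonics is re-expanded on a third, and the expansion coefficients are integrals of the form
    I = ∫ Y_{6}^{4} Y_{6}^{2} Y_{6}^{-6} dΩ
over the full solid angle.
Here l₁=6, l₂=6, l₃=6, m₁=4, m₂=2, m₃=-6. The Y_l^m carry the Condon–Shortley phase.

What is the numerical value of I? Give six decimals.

m-sum 0 ✓  L=18 even ✓  0≤6≤12 ✓
Π(2lᵢ+1) = 13×13×13 = 2197
triangle coeff Δ(6,6,6) = 1/325909584
Σ_t [0,6]: t=0:+1/373248000 t=1:−1/1728000 t=2:+1/110592 t=3:−1/46656 t=4:+1/110592 t=5:−1/1728000 t=6:+1/373248000 = -7/1555200
(3j)²=400/46189 [(6 6 6; 0 0 0)], sign=-1
Σ_t [2,2]: t=2:+1/24883200 = 1/24883200
(3j)²=70/4199 [(6 6 6; 4 2 -6)], sign=+1
⇒ 4πI² = 364000/1147619
I = (-1)√(364000/1147619/(4π)) = -0.15887183

-0.158872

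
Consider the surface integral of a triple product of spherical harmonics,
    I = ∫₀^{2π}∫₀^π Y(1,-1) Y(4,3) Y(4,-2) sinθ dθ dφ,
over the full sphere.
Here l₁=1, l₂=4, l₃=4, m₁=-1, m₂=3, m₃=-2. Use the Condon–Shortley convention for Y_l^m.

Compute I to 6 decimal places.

0.000000

Σlᵢ=9 odd — θ-integrand is odd under cosθ→−cosθ; I=0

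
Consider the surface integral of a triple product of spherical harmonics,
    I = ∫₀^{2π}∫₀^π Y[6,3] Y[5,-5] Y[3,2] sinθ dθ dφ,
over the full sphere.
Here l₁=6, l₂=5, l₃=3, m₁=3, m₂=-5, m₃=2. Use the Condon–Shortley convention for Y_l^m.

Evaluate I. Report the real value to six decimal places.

0.088266

m-sum 0 ✓  L=14 even ✓  1≤3≤11 ✓
Π(2lᵢ+1) = 13×11×7 = 1001
triangle coeff Δ(6,5,3) = 1/675675
Σ_t [3,5]: t=3:−1/8640 t=4:+1/2304 t=5:−1/8640 = 7/34560
(3j)²=7/429 [(6 5 3; 0 0 0)], sign=-1
Σ_t [0,0]: t=0:+1/483840 = 1/483840
(3j)²=6/1001 [(6 5 3; 3 -5 2)], sign=-1
⇒ 4πI² = 14/143
I = (+1)√(14/143/(4π)) = 0.08826552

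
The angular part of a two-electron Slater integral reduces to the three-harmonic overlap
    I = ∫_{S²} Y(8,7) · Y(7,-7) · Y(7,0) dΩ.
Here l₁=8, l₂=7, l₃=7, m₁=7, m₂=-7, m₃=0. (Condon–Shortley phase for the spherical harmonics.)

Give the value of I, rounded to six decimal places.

0.106114

Checks pass: Σm=0; 22 even; l₃=7∈[1,15].
(2·8+1)(2·7+1)(2·7+1) = 3825
Δ: 8! 8! 6! / 23! → 1/22086194130
sum: t=1:−1/18289152000 t=2:+1/248832000 t=3:−1/24883200 t=4:+1/11943936 t=5:−1/24883200 t=6:+1/248832000 t=7:−1/18289152000 = 11/975421440
3j²(8 7 7; 0 0 0) = Δ·Π!·Σ² = 1750/289731  (sign -1)
sum: t=0:+1/146313216000 = 1/146313216000
3j²(8 7 7; 7 -7 0) = Δ·Π!·Σ² = 91/14858  (sign -1)
combine: 4πI² = 3825·1750/289731·91/14858 = 459375/3246473
take √, sign +1: I = 0.10611404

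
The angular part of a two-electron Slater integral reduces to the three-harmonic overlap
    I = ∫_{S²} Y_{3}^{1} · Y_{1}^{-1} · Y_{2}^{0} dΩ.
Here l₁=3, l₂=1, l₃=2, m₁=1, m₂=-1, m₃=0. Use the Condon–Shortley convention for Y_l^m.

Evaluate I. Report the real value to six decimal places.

Rules hold: Σm=0, L=6 even, 2≤2≤4.
N = 7·3·5 = 105
Δ = 2!·4!·0!/7! = 1/105
Racah Σ t=1..1: t=1:−1/4 = -1/4
⇒ 3j(3 1 2; 0 0 0)² = 3/35, sgn -1
Racah Σ t=0..0: t=0:+1/8 = 1/8
⇒ 3j(3 1 2; 1 -1 0)² = 2/35, sgn +1
4πI² = N·(3j₀)²·(3jₘ)² = 18/35
I = -1·√(0.514286/4π) = -0.20230066

-0.202301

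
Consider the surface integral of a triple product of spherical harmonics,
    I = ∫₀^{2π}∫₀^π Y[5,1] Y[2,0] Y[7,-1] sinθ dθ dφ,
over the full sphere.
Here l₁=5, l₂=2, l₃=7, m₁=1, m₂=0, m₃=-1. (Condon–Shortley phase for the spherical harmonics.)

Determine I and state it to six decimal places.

m-sum 0 ✓  L=14 even ✓  3≤7≤7 ✓
Π(2lᵢ+1) = 11×5×15 = 825
triangle coeff Δ(5,2,7) = 1/15015
Σ_t [0,0]: t=0:+1/57600 = 1/57600
(3j)²=21/715 [(5 2 7; 0 0 0)], sign=-1
Σ_t [0,0]: t=0:+1/69120 = 1/69120
(3j)²=4/143 [(5 2 7; 1 0 -1)], sign=+1
⇒ 4πI² = 1260/1859
I = (-1)√(1260/1859/(4π)) = -0.23224194

-0.232242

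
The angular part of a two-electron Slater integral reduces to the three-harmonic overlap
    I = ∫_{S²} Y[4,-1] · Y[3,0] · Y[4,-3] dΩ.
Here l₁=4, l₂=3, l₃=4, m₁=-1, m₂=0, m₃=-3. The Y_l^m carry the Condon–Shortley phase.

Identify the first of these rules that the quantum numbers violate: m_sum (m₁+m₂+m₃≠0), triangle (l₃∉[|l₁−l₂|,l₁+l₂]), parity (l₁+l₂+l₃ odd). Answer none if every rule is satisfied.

m_sum

azimuthal sum: -1 + 0 − 3 = -4  ✗
1 ≤ 4 ≤ 7 (triangle on l)
L = 4 + 3 + 4 = 11 (odd)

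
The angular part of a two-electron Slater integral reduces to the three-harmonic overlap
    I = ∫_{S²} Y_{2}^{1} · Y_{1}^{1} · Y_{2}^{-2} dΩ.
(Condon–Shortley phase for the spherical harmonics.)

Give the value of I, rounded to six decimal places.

0.000000

Σlᵢ=5 odd — θ-integrand is odd under cosθ→−cosθ; I=0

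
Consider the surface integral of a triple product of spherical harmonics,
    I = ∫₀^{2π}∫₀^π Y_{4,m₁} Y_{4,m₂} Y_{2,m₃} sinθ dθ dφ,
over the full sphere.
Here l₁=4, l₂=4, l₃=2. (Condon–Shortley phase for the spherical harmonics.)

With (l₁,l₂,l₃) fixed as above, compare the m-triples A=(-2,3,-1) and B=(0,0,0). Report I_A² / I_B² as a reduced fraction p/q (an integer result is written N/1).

Shared (l₁,l₂,l₃)=(4,4,2): N and (l;000)² cancel in I_A²/I_B².
A: Δ = 6!·2!·2!/11! = 1/13860; Racah Σ t=5..6: t=5:−1/240 t=6:+1/1440 = -1/288; ⇒ 3j(4 4 2; -2 3 -1)² = 5/132, sgn +1
B: Δ = 6!·2!·2!/11! = 1/13860; Racah Σ t=2..4: t=2:+1/192 t=3:−1/36 t=4:+1/192 = -5/288; ⇒ 3j(4 4 2; 0 0 0)² = 20/693, sgn -1
I_A²/I_B² = (5/132)/(20/693) = 21/16

21/16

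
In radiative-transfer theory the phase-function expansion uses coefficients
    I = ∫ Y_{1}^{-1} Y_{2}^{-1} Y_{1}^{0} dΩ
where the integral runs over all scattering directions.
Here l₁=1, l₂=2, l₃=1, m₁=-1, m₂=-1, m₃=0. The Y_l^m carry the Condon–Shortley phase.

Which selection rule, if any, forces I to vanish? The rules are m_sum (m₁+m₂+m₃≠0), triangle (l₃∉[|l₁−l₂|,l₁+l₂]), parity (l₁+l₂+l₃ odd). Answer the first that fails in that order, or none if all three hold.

m_sum

azimuthal sum: -1 − 1 + 0 = -2  ✗
1 ≤ 1 ≤ 3 (triangle on l)
L = 1 + 2 + 1 = 4 (even)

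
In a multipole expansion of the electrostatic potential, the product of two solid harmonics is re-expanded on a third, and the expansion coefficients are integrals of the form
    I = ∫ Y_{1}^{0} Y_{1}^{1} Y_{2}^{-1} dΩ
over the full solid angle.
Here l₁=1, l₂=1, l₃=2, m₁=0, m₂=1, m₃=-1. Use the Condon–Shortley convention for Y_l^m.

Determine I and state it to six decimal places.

-0.218510

Checks pass: Σm=0; 4 even; l₃=2∈[0,2].
(2·1+1)(2·1+1)(2·2+1) = 45
Δ: 0! 2! 2! / 5! → 1/30
sum: t=0:+1/1 = 1/1
3j²(1 1 2; 0 0 0) = Δ·Π!·Σ² = 2/15  (sign +1)
sum: t=0:+1/2 = 1/2
3j²(1 1 2; 0 1 -1) = Δ·Π!·Σ² = 1/10  (sign -1)
combine: 4πI² = 45·2/15·1/10 = 3/5
take √, sign -1: I = -0.21850969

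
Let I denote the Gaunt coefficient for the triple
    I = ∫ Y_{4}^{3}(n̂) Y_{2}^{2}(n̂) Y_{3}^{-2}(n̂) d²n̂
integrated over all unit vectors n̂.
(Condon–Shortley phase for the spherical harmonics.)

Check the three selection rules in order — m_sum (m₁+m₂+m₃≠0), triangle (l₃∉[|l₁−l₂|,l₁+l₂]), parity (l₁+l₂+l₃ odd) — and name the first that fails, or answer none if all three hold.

azimuthal sum: 3 + 2 − 2 = 3  ✗
2 ≤ 3 ≤ 6 (triangle on l)
L = 4 + 2 + 3 = 9 (odd)

m_sum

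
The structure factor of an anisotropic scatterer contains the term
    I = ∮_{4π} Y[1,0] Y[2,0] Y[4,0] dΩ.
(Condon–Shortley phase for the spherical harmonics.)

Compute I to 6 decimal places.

triangle: need 1≤l₃≤3, have 4; I=0

0.000000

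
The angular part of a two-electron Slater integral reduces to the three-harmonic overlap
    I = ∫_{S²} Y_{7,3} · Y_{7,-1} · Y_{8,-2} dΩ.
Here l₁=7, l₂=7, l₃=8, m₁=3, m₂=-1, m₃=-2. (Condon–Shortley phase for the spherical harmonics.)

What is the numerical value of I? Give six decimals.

m-sum 0 ✓  L=22 even ✓  0≤8≤14 ✓
Π(2lᵢ+1) = 15×15×17 = 3825
triangle coeff Δ(7,7,8) = 1/22086194130
Σ_t [0,6]: t=0:+1/18289152000 t=1:−1/248832000 t=2:+1/24883200 t=3:−1/11943936 t=4:+1/24883200 t=5:−1/248832000 t=6:+1/18289152000 = -11/975421440
(3j)²=1750/289731 [(7 7 8; 0 0 0)], sign=-1
Σ_t [0,4]: t=0:+1/597196800 t=1:−1/62208000 t=2:+1/39813120 t=3:−1/130636800 t=4:+1/2786918400 = 143/41803776000
(3j)²=26/7429 [(7 7 8; 3 -1 -2)], sign=+1
⇒ 4πI² = 262500/3246473
I = (-1)√(262500/3246473/(4π)) = -0.08021467

-0.080215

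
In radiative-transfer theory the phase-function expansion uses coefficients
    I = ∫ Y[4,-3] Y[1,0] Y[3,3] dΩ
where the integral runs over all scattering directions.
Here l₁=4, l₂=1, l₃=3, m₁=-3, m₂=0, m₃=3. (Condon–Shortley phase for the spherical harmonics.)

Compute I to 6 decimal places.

Checks pass: Σm=0; 8 even; l₃=3∈[3,5].
(2·4+1)(2·1+1)(2·3+1) = 189
Δ: 2! 6! 0! / 9! → 1/252
sum: t=1:−1/36 = -1/36
3j²(4 1 3; 0 0 0) = Δ·Π!·Σ² = 4/63  (sign +1)
sum: t=1:−1/720 = -1/720
3j²(4 1 3; -3 0 3) = Δ·Π!·Σ² = 1/36  (sign -1)
combine: 4πI² = 189·4/63·1/36 = 1/3
take √, sign -1: I = -0.16286750

-0.162868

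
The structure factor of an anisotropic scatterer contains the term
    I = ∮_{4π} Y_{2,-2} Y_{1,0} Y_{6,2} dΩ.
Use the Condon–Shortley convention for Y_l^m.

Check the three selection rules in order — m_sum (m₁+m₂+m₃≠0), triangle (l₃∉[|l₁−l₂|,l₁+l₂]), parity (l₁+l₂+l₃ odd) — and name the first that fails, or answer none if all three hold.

m₁+m₂+m₃ = -2 + 0 + 2 = 0  ✓
triangle: |2−1|=1 ≤ l₃=6 ≤ 2+1=3  ✗
parity: l₁+l₂+l₃ = 9 is odd

triangle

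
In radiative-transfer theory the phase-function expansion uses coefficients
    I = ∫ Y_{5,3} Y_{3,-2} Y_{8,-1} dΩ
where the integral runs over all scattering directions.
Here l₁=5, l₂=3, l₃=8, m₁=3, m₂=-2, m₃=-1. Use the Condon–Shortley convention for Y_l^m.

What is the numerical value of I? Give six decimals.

Rules hold: Σm=0, L=16 even, 2≤8≤8.
N = 11·7·17 = 1309
Δ = 0!·10!·6!/17! = 1/136136
Racah Σ t=0..0: t=0:+1/518400 = 1/518400
⇒ 3j(5 3 8; 0 0 0)² = 56/2431, sgn +1
Racah Σ t=0..0: t=0:+1/9676800 = 1/9676800
⇒ 3j(5 3 8; 3 -2 -1)² = 27/19448, sgn -1
4πI² = N·(3j₀)²·(3jₘ)² = 1323/31603
I = -1·√(0.0418631/4π) = -0.05771794

-0.057718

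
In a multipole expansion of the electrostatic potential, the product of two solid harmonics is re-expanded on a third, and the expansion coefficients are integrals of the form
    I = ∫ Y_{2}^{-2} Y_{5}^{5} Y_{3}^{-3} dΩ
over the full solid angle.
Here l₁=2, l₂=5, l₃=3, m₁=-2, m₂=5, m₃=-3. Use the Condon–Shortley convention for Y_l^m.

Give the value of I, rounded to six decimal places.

-0.347235

Checks pass: Σm=0; 10 even; l₃=3∈[3,7].
(2·2+1)(2·5+1)(2·3+1) = 385
Δ: 4! 0! 6! / 11! → 1/2310
sum: t=2:+1/144 = 1/144
3j²(2 5 3; 0 0 0) = Δ·Π!·Σ² = 10/231  (sign -1)
sum: t=4:+1/17280 = 1/17280
3j²(2 5 3; -2 5 -3) = Δ·Π!·Σ² = 1/11  (sign +1)
combine: 4πI² = 385·10/231·1/11 = 50/33
take √, sign -1: I = -0.34723469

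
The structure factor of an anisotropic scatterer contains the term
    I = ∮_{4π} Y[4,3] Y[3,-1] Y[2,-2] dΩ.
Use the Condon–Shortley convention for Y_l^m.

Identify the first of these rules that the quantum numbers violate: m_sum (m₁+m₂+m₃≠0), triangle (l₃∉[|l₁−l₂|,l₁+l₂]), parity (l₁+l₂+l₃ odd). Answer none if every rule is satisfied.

parity

m₁+m₂+m₃ = 3 − 1 − 2 = 0  ✓
triangle: |4−3|=1 ≤ l₃=2 ≤ 4+3=7  ✓
parity: l₁+l₂+l₃ = 9 is odd  ✗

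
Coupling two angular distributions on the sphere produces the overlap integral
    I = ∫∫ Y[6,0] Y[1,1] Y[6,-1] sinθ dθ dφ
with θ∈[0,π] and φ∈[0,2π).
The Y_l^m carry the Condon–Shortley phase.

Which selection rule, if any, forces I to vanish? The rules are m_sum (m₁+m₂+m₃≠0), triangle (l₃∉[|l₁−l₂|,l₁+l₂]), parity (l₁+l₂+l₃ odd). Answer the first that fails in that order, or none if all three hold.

parity

Σmᵢ = 0  ✓
l₃∈[|l₁−l₂|,l₁+l₂]=[5,7], have l₃=6  ✓
Σlᵢ = 13 ⇒ odd  ✗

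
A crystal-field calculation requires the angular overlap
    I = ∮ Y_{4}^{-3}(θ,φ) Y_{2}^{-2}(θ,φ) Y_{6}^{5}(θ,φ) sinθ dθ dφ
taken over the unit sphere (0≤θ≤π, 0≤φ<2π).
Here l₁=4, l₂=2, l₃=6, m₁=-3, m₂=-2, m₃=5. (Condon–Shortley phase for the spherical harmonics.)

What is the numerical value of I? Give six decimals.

-0.288917

Rules hold: Σm=0, L=12 even, 2≤6≤6.
N = 9·5·13 = 585
Δ = 0!·8!·4!/13! = 1/6435
Racah Σ t=0..0: t=0:+1/2304 = 1/2304
⇒ 3j(4 2 6; 0 0 0)² = 5/143, sgn +1
Racah Σ t=0..0: t=0:+1/120960 = 1/120960
⇒ 3j(4 2 6; -3 -2 5)² = 2/39, sgn -1
4πI² = N·(3j₀)²·(3jₘ)² = 150/143
I = -1·√(1.04895/4π) = -0.28891672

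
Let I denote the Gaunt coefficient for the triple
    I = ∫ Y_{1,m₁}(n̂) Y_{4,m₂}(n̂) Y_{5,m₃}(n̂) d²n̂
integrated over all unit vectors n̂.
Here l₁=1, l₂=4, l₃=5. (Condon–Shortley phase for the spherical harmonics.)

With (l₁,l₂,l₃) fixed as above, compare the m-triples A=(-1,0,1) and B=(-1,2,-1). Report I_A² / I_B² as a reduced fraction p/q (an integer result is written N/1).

5/2

Same 1,4,5: normalisation and zero-m 3j drop out of the ratio.
A: Δ: 0! 2! 8! / 11! → 1/495; sum: t=0:+1/1152 = 1/1152; 3j²(1 4 5; -1 0 1) = Δ·Π!·Σ² = 1/33  (sign +1)
B: Δ: 0! 2! 8! / 11! → 1/495; sum: t=0:+1/2880 = 1/2880; 3j²(1 4 5; -1 2 -1) = Δ·Π!·Σ² = 2/165  (sign +1)
I_A²/I_B² = (1/33)/(2/165) = 5/2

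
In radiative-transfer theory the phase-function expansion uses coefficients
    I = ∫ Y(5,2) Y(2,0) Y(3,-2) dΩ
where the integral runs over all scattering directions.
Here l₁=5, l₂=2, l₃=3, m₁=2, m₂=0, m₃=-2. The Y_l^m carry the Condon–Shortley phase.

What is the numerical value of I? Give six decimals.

0.190188

Checks pass: Σm=0; 10 even; l₃=3∈[3,7].
(2·5+1)(2·2+1)(2·3+1) = 385
Δ: 4! 6! 0! / 11! → 1/2310
sum: t=2:+1/144 = 1/144
3j²(5 2 3; 0 0 0) = Δ·Π!·Σ² = 10/231  (sign -1)
sum: t=2:+1/480 = 1/480
3j²(5 2 3; 2 0 -2) = Δ·Π!·Σ² = 3/110  (sign -1)
combine: 4πI² = 385·10/231·3/110 = 5/11
take √, sign +1: I = 0.19018827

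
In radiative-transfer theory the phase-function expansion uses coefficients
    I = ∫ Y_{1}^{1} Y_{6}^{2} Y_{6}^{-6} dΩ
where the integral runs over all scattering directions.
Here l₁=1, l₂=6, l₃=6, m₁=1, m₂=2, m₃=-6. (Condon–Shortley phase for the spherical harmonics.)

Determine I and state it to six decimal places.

0.000000

1 + 2 − 6 = -3 ≠ 0: azimuthal integral kills it; I = 0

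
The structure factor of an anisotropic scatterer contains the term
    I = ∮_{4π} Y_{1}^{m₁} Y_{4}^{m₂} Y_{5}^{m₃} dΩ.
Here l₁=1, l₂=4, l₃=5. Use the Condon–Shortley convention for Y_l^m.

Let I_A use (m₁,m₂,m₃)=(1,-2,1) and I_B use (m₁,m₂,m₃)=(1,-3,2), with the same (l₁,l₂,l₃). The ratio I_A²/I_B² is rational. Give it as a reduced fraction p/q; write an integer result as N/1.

Same 1,4,5: normalisation and zero-m 3j drop out of the ratio.
A: Δ: 0! 2! 8! / 11! → 1/495; sum: t=0:+1/2880 = 1/2880; 3j²(1 4 5; 1 -2 1) = Δ·Π!·Σ² = 2/165  (sign +1)
B: Δ: 0! 2! 8! / 11! → 1/495; sum: t=0:+1/10080 = 1/10080; 3j²(1 4 5; 1 -3 2) = Δ·Π!·Σ² = 1/165  (sign -1)
I_A²/I_B² = (2/165)/(1/165) = 2/1

2/1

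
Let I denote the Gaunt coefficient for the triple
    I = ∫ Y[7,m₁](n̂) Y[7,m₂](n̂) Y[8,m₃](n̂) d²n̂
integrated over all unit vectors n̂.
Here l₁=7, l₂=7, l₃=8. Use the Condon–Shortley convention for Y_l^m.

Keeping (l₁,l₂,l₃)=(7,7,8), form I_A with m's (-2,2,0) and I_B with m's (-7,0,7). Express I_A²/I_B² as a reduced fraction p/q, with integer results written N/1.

Same 7,7,8: normalisation and zero-m 3j drop out of the ratio.
A: Δ: 6! 8! 8! / 23! → 1/22086194130; sum: t=1:−1/195084288000 t=2:+1/1219276800 t=3:−1/74649600 t=4:+1/24883200 t=5:−1/39813120 t=6:+1/373248000 = 121/23410114560; 3j²(7 7 8; -2 2 0) = Δ·Π!·Σ² = 15125/4056234  (sign +1)
B: Δ: 6! 8! 8! / 23! → 1/22086194130; sum: t=6:+1/146313216000 = 1/146313216000; 3j²(7 7 8; -7 0 7) = Δ·Π!·Σ² = 91/14858  (sign -1)
I_A²/I_B² = (15125/4056234)/(91/14858) = 15125/24843

15125/24843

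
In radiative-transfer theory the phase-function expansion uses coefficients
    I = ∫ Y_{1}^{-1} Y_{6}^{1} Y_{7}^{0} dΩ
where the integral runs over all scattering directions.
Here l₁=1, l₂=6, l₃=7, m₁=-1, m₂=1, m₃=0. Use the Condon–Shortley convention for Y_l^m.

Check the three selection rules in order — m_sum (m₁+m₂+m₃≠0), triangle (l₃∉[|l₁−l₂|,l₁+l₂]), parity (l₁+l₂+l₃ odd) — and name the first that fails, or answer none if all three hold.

Σmᵢ = 0  ✓
l₃∈[|l₁−l₂|,l₁+l₂]=[5,7], have l₃=7  ✓
Σlᵢ = 14 ⇒ even  ✓

none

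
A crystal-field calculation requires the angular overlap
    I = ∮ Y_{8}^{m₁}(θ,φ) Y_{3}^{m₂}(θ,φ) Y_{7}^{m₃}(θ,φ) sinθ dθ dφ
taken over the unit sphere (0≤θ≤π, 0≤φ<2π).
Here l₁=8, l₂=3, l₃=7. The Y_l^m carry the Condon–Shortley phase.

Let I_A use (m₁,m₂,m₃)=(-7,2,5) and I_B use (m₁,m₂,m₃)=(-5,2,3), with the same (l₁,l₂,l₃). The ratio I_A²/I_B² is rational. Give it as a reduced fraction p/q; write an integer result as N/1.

Shared (l₁,l₂,l₃)=(8,3,7): N and (l;000)² cancel in I_A²/I_B².
A: Δ = 4!·12!·2!/19! = 1/5290740; Racah Σ t=3..4: t=3:−1/5748019200 t=4:+1/958003200 = 1/1149603840; ⇒ 3j(8 3 7; -7 2 5)² = 125/5814, sgn +1
B: Δ = 4!·12!·2!/19! = 1/5290740; Racah Σ t=3..4: t=3:−1/87091200 t=4:+1/52254720 = 1/130636800; ⇒ 3j(8 3 7; -5 2 3)² = 88/20349, sgn +1
I_A²/I_B² = (125/5814)/(88/20349) = 875/176

875/176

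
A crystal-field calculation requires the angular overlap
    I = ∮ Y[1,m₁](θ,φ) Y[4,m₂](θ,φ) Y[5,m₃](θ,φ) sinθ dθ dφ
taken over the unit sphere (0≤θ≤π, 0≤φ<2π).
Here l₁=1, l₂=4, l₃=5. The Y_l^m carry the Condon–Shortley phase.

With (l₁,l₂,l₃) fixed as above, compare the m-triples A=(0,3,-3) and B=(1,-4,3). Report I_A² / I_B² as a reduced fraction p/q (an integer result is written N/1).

Same 1,4,5: normalisation and zero-m 3j drop out of the ratio.
A: Δ: 0! 2! 8! / 11! → 1/495; sum: t=0:+1/5040 = 1/5040; 3j²(1 4 5; 0 3 -3) = Δ·Π!·Σ² = 16/495  (sign +1)
B: Δ: 0! 2! 8! / 11! → 1/495; sum: t=0:+1/80640 = 1/80640; 3j²(1 4 5; 1 -4 3) = Δ·Π!·Σ² = 1/495  (sign +1)
I_A²/I_B² = (16/495)/(1/495) = 16/1

16/1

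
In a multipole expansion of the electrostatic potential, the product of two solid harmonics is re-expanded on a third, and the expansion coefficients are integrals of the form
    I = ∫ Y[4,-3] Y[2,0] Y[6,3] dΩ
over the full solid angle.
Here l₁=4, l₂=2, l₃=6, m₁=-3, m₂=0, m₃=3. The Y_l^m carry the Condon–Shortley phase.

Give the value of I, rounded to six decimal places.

Rules hold: Σm=0, L=12 even, 2≤6≤6.
N = 9·5·13 = 585
Δ = 0!·8!·4!/13! = 1/6435
Racah Σ t=0..0: t=0:+1/2304 = 1/2304
⇒ 3j(4 2 6; 0 0 0)² = 5/143, sgn +1
Racah Σ t=0..0: t=0:+1/20160 = 1/20160
⇒ 3j(4 2 6; -3 0 3)² = 12/715, sgn -1
4πI² = N·(3j₀)²·(3jₘ)² = 540/1573
I = -1·√(0.343293/4π) = -0.16528277

-0.165283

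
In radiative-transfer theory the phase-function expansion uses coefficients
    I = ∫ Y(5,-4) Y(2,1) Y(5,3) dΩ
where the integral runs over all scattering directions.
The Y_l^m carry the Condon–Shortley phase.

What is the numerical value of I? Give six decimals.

Checks pass: Σm=0; 12 even; l₃=5∈[3,7].
(2·5+1)(2·2+1)(2·5+1) = 605
Δ: 2! 8! 2! / 13! → 1/38610
sum: t=0:+1/2880 t=1:−1/576 t=2:+1/2880 = -1/960
3j²(5 2 5; 0 0 0) = Δ·Π!·Σ² = 10/429  (sign +1)
sum: t=1:−1/80640 t=2:+1/10080 = 1/11520
3j²(5 2 5; -4 1 3) = Δ·Π!·Σ² = 49/1430  (sign +1)
combine: 4πI² = 605·10/429·49/1430 = 245/507
take √, sign +1: I = 0.19609844

0.196098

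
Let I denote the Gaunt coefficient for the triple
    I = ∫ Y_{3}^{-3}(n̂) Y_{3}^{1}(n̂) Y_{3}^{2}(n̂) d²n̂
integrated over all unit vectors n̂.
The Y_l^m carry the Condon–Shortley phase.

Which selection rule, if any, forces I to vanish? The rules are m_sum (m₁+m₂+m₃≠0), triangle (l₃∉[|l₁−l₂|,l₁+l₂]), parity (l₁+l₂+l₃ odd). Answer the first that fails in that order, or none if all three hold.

azimuthal sum: -3 + 1 + 2 = 0  ✓
0 ≤ 3 ≤ 6 (triangle on l)  ✓
L = 3 + 3 + 3 = 9 (odd)  ✗

parity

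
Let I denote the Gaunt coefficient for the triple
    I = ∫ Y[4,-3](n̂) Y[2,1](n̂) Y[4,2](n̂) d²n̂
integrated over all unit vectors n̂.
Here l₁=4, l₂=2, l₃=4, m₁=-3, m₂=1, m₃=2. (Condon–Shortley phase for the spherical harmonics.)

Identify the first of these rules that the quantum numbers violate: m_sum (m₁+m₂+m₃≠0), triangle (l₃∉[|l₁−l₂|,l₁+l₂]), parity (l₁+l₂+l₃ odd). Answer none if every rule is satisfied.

Σmᵢ = 0  ✓
l₃∈[|l₁−l₂|,l₁+l₂]=[2,6], have l₃=4  ✓
Σlᵢ = 10 ⇒ even  ✓

none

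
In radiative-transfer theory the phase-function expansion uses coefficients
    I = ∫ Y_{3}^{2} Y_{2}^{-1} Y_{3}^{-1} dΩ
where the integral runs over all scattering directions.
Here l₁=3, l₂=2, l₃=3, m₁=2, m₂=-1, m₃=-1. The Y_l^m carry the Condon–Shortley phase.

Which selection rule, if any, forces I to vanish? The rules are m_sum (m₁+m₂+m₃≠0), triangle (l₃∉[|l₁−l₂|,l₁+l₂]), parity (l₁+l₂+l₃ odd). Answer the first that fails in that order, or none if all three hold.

none

m₁+m₂+m₃ = 2 − 1 − 1 = 0  ✓
triangle: |3−2|=1 ≤ l₃=3 ≤ 3+2=5  ✓
parity: l₁+l₂+l₃ = 8 is even  ✓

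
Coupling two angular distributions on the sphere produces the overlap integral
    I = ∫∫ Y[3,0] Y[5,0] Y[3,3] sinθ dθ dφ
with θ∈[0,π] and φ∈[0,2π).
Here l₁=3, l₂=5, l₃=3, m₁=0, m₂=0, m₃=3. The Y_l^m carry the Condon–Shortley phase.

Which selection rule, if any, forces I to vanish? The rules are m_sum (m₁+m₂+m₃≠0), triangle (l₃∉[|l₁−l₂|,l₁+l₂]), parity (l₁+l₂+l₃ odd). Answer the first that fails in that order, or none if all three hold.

m_sum

azimuthal sum: 0 + 0 + 3 = 3  ✗
2 ≤ 3 ≤ 8 (triangle on l)
L = 3 + 5 + 3 = 11 (odd)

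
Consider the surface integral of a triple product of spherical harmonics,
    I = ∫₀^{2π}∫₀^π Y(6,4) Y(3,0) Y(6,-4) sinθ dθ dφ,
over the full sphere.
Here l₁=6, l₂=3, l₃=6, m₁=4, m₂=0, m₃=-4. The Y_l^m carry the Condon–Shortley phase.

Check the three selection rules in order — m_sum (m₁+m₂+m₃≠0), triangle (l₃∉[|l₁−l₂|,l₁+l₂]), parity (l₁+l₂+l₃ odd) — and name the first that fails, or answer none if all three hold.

azimuthal sum: 4 + 0 − 4 = 0  ✓
3 ≤ 6 ≤ 9 (triangle on l)  ✓
L = 6 + 3 + 6 = 15 (odd)  ✗

parity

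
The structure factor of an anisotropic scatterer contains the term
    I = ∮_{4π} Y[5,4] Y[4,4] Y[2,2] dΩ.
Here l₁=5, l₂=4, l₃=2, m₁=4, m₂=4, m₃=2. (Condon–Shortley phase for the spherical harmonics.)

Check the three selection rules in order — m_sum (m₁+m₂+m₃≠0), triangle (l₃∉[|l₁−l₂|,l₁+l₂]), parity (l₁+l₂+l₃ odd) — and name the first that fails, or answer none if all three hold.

Σmᵢ = 10  ✗
l₃∈[|l₁−l₂|,l₁+l₂]=[1,9], have l₃=2
Σlᵢ = 11 ⇒ odd

m_sum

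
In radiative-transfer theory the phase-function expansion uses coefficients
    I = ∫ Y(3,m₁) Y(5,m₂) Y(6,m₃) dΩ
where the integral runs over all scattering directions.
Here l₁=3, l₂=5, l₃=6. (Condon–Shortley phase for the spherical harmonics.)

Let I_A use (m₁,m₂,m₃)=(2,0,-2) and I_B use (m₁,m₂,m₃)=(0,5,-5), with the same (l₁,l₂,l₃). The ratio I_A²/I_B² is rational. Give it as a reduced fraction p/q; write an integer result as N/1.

l's match ⇒ only the (l;m) 3-j factors differ between A and B.
A: triangle coeff Δ(3,5,6) = 1/675675; Σ_t [0,1]: t=0:+1/8640 t=1:−1/13824 = 1/23040; (3j)²=2/429 [(3 5 6; 2 0 -2)], sign=+1
B: triangle coeff Δ(3,5,6) = 1/675675; Σ_t [2,2]: t=2:+1/483840 = 1/483840; (3j)²=3/91 [(3 5 6; 0 5 -5)], sign=-1
I_A²/I_B² = (2/429)/(3/91) = 14/99

14/99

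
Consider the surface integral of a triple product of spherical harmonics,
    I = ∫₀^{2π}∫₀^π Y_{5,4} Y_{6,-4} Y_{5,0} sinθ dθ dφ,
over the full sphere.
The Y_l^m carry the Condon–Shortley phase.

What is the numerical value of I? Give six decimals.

Checks pass: Σm=0; 16 even; l₃=5∈[1,11].
(2·5+1)(2·6+1)(2·5+1) = 1573
Δ: 6! 4! 6! / 17! → 1/28588560
sum: t=1:−1/345600 t=2:+1/13824 t=3:−1/5184 t=4:+1/13824 t=5:−1/345600 = -7/129600
3j²(5 6 5; 0 0 0) = Δ·Π!·Σ² = 80/7293  (sign +1)
sum: t=0:+1/207360 t=1:−1/345600 = 1/518400
3j²(5 6 5; 4 -4 0) = Δ·Π!·Σ² = 12/2431  (sign -1)
combine: 4πI² = 1573·80/7293·12/2431 = 320/3757
take √, sign -1: I = -0.08232836

-0.082328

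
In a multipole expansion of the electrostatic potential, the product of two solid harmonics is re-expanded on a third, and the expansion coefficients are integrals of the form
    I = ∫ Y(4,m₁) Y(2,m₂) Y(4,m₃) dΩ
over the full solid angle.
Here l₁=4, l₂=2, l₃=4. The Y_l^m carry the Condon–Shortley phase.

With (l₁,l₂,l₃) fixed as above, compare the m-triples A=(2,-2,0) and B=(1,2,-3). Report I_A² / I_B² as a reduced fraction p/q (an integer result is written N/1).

Same 4,2,4: normalisation and zero-m 3j drop out of the ratio.
A: Δ: 2! 6! 2! / 11! → 1/13860; sum: t=0:+1/192 = 1/192; 3j²(4 2 4; 2 -2 0) = Δ·Π!·Σ² = 3/77  (sign +1)
B: Δ: 2! 6! 2! / 11! → 1/13860; sum: t=2:+1/480 = 1/480; 3j²(4 2 4; 1 2 -3) = Δ·Π!·Σ² = 3/110  (sign -1)
I_A²/I_B² = (3/77)/(3/110) = 10/7

10/7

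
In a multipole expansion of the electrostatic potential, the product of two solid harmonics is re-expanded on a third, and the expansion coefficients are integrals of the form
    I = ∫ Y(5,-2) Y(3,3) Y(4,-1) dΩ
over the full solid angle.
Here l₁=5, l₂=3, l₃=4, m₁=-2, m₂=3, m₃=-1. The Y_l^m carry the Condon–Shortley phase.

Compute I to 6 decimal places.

-0.179179

m-sum 0 ✓  L=12 even ✓  2≤4≤8 ✓
Π(2lᵢ+1) = 11×7×9 = 693
triangle coeff Δ(5,3,4) = 1/180180
Σ_t [1,3]: t=1:−1/576 t=2:+1/144 t=3:−1/576 = 1/288
(3j)²=20/1001 [(5 3 4; 0 0 0)], sign=+1
Σ_t [4,4]: t=4:+1/1728 = 1/1728
(3j)²=25/858 [(5 3 4; -2 3 -1)], sign=-1
⇒ 4πI² = 750/1859
I = (-1)√(750/1859/(4π)) = -0.17917854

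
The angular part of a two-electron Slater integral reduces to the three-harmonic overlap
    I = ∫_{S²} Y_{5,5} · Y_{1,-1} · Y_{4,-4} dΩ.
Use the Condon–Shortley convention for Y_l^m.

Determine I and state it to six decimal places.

Rules hold: Σm=0, L=10 even, 4≤4≤6.
N = 11·3·9 = 297
Δ = 2!·8!·0!/11! = 1/495
Racah Σ t=1..1: t=1:−1/576 = -1/576
⇒ 3j(5 1 4; 0 0 0)² = 5/99, sgn -1
Racah Σ t=0..0: t=0:+1/80640 = 1/80640
⇒ 3j(5 1 4; 5 -1 -4)² = 1/11, sgn +1
4πI² = N·(3j₀)²·(3jₘ)² = 15/11
I = -1·√(1.36364/4π) = -0.32941575

-0.329416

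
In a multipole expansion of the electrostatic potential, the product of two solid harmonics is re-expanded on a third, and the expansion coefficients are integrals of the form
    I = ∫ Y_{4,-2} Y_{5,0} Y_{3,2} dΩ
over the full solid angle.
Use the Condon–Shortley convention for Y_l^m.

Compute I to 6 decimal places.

Checks pass: Σm=0; 12 even; l₃=3∈[1,9].
(2·4+1)(2·5+1)(2·3+1) = 693
Δ: 6! 2! 4! / 13! → 1/180180
sum: t=2:+1/576 t=3:−1/144 t=4:+1/576 = -1/288
3j²(4 5 3; 0 0 0) = Δ·Π!·Σ² = 20/1001  (sign +1)
sum: t=4:+1/576 t=5:−1/2880 = 1/720
3j²(4 5 3; -2 0 2) = Δ·Π!·Σ² = 80/3003  (sign -1)
combine: 4πI² = 693·20/1001·80/3003 = 4800/13013
take √, sign -1: I = -0.17132746

-0.171327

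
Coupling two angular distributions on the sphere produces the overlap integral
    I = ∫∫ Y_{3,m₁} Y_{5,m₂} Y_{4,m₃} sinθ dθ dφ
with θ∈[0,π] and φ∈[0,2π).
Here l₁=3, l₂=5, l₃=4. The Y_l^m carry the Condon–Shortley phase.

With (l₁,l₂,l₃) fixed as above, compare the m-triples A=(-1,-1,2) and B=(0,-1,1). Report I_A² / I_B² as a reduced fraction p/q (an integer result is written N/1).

1849/2166

l's match ⇒ only the (l;m) 3-j factors differ between A and B.
A: triangle coeff Δ(3,5,4) = 1/180180; Σ_t [2,4]: t=2:+1/384 t=3:−1/720 t=4:+1/34560 = 43/34560; (3j)²=1849/180180 [(3 5 4; -1 -1 2)], sign=+1
B: triangle coeff Δ(3,5,4) = 1/180180; Σ_t [1,3]: t=1:−1/432 t=2:+1/192 t=3:−1/1440 = 19/8640; (3j)²=361/30030 [(3 5 4; 0 -1 1)], sign=-1
I_A²/I_B² = (1849/180180)/(361/30030) = 1849/2166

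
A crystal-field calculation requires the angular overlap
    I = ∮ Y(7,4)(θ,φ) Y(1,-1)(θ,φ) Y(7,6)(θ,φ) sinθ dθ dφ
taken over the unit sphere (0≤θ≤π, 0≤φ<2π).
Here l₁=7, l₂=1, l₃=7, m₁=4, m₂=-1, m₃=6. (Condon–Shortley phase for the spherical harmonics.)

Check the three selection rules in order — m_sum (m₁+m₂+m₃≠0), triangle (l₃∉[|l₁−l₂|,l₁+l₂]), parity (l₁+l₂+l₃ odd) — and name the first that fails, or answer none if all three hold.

m_sum

m₁+m₂+m₃ = 4 − 1 + 6 = 9  ✗
triangle: |7−1|=6 ≤ l₃=7 ≤ 7+1=8
parity: l₁+l₂+l₃ = 15 is odd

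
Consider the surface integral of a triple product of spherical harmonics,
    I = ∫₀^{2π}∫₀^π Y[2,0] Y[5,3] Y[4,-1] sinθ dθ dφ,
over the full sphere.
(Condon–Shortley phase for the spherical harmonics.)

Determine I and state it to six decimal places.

0 + 3 − 1 = 2 ≠ 0: azimuthal integral kills it; I = 0

0.000000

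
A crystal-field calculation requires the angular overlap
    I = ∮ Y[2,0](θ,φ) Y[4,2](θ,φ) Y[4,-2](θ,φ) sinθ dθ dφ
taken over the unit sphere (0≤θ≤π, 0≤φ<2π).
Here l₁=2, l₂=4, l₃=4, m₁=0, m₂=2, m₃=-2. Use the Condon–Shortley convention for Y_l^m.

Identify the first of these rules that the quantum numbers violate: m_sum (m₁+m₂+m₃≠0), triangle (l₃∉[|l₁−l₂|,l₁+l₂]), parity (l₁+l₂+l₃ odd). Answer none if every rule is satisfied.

Σmᵢ = 0  ✓
l₃∈[|l₁−l₂|,l₁+l₂]=[2,6], have l₃=4  ✓
Σlᵢ = 10 ⇒ even  ✓

none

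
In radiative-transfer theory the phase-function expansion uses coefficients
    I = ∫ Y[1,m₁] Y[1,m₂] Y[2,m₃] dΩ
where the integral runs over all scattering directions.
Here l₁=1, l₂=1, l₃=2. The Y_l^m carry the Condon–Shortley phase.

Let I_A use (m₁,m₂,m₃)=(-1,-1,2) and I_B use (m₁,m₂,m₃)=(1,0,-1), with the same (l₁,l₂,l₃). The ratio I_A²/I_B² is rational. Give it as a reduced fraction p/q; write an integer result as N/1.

Same 1,1,2: normalisation and zero-m 3j drop out of the ratio.
A: Δ: 0! 2! 2! / 5! → 1/30; sum: t=0:+1/4 = 1/4; 3j²(1 1 2; -1 -1 2) = Δ·Π!·Σ² = 1/5  (sign +1)
B: Δ: 0! 2! 2! / 5! → 1/30; sum: t=0:+1/2 = 1/2; 3j²(1 1 2; 1 0 -1) = Δ·Π!·Σ² = 1/10  (sign -1)
I_A²/I_B² = (1/5)/(1/10) = 2/1

2/1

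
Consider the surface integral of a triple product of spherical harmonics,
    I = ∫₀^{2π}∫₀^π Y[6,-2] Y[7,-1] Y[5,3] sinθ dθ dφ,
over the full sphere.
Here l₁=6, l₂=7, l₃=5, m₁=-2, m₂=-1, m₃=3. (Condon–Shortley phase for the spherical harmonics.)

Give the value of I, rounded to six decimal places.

m-sum 0 ✓  L=18 even ✓  1≤5≤13 ✓
Π(2lᵢ+1) = 13×15×11 = 2145
triangle coeff Δ(6,7,5) = 1/174594420
Σ_t [2,6]: t=2:+1/4147200 t=3:−1/207360 t=4:+1/82944 t=5:−1/207360 t=6:+1/4147200 = 1/345600
(3j)²=420/46189 [(6 7 5; 0 0 0)], sign=-1
Σ_t [4,6]: t=4:+1/663552 t=5:−1/518400 t=6:+1/4147200 = -1/5529600
(3j)²=98/230945 [(6 7 5; -2 -1 3)], sign=-1
⇒ 4πI² = 123480/14919047
I = (+1)√(123480/14919047/(4π)) = 0.02566391

0.025664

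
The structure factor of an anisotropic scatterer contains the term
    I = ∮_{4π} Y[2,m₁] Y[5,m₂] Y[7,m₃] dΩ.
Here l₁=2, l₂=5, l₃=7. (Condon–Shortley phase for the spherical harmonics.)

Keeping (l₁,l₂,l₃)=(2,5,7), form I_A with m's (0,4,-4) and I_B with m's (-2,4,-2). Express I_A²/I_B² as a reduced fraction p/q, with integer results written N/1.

Same 2,5,7: normalisation and zero-m 3j drop out of the ratio.
A: Δ: 0! 4! 10! / 15! → 1/15015; sum: t=0:+1/1451520 = 1/1451520; 3j²(2 5 7; 0 4 -4) = Δ·Π!·Σ² = 1/91  (sign -1)
B: Δ: 0! 4! 10! / 15! → 1/15015; sum: t=0:+1/8709120 = 1/8709120; 3j²(2 5 7; -2 4 -2) = Δ·Π!·Σ² = 1/3003  (sign -1)
I_A²/I_B² = (1/91)/(1/3003) = 33/1

33/1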